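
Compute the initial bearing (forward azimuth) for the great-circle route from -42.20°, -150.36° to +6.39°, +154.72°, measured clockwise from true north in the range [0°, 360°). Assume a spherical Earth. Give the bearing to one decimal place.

299.8°

Δλ = 154.72 − -150.36 = 305.08°; wrapped into (−180°, 180°]: -54.92°.
θ = atan2( sin Δλ · cos φ₂ , cos φ₁ · sin φ₂ − sin φ₁ · cos φ₂ · cos Δλ )
  = atan2(-0.81327, 0.46610) = -60.182° → normalised to [0°, 360°): 299.818°.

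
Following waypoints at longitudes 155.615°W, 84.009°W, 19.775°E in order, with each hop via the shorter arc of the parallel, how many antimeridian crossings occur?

0

Leg 1: -155.615° → -84.009°, shortest Δλ = 71.606° (east) — does not cross 180°.
Leg 2: -84.009° → +19.775°, shortest Δλ = 103.784° (east) — does not cross 180°.
Total crossings: 0.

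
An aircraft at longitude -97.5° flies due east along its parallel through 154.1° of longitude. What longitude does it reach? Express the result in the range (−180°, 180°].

Start at -97.5°; shift +154.1° → +56.6°.
+56.6° already lies in (−180°, 180°].

+56.6°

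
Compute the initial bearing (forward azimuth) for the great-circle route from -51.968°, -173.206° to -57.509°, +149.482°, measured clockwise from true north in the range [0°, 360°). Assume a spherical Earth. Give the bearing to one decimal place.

Δλ = 149.482 − -173.206 = 322.688°; wrapped into (−180°, 180°]: -37.312°.
θ = atan2( sin Δλ · cos φ₂ , cos φ₁ · sin φ₂ − sin φ₁ · cos φ₂ · cos Δλ )
  = atan2(-0.32561, -0.18315) = -119.357° → normalised to [0°, 360°): 240.643°.

240.6°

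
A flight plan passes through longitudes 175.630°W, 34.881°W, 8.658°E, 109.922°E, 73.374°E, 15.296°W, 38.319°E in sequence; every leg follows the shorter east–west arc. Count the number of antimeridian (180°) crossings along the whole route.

Leg 1: -175.630° → -34.881°, shortest Δλ = 140.749° (east) — does not cross 180°.
Leg 2: -34.881° → +8.658°, shortest Δλ = 43.539° (east) — does not cross 180°.
Leg 3: +8.658° → +109.922°, shortest Δλ = 101.264° (east) — does not cross 180°.
Leg 4: +109.922° → +73.374°, shortest Δλ = -36.548° (west) — does not cross 180°.
Leg 5: +73.374° → -15.296°, shortest Δλ = -88.67° (west) — does not cross 180°.
Leg 6: -15.296° → +38.319°, shortest Δλ = 53.615° (east) — does not cross 180°.
Total crossings: 0.

0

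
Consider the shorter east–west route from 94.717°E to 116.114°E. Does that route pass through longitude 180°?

Signed shortest Δλ = ((116.114 − 94.717 + 180) mod 360) − 180 = 21.397°.
Going east by 21.397° from +94.717° reaches +116.114° without touching 180°.

No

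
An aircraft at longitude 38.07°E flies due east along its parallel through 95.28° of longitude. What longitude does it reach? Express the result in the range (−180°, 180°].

Start at +38.07°; shift +95.28° → +133.35°.
+133.35° already lies in (−180°, 180°].

133.35°E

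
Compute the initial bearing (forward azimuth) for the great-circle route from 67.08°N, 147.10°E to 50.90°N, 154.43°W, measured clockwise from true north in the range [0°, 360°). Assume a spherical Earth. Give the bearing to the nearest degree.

90°

Δλ = -154.43 − 147.10 = -301.53°; wrapped into (−180°, 180°]: 58.47°.
θ = atan2( sin Δλ · cos φ₂ , cos φ₁ · sin φ₂ − sin φ₁ · cos φ₂ · cos Δλ )
  = atan2(0.53757, -0.00154) = 90.164° → normalised to [0°, 360°): 90.164°.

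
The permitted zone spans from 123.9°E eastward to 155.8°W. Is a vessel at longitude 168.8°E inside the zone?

Yes

Band width going east from +123.9° to -155.8°: ((-155.8 − 123.9) mod 360) = 80.3°.
Offset of +168.8° east of the west edge: ((168.8 − 123.9) mod 360) = 44.9°.
44.9° ≤ 80.3° ⇒ inside.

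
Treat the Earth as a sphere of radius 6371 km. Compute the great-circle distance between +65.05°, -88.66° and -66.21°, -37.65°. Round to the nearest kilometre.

15152 km

Δλ = -37.65 − -88.66 = 51.01°.
Δφ = -66.21 − 65.05 = -131.26°.
a = sin²(Δφ/2) + cos φ₁ · cos φ₂ · sin²(Δλ/2) = 0.861287.
c = 2·atan2(√a, √(1−a)) = 2.37832 rad → d = 6371·c ≈ 15152.25 km.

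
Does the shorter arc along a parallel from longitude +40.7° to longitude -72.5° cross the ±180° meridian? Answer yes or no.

No

Signed shortest Δλ = ((-72.5 − 40.7 + 180) mod 360) − 180 = -113.2°.
Going west by 113.2° from +40.7° reaches -72.5° without touching 180°.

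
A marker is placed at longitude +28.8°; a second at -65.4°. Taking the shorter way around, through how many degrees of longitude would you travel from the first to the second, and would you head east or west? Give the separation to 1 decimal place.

94.2° west

Raw difference: -65.4 − 28.8 = -94.2°.
Normalise into (−180°, 180°]: -94.2° stays -94.2°.
Negative ⇒ the second point lies to the west; separation 94.2°.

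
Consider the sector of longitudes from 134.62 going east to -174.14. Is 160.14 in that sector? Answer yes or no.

Band width going east from +134.62° to -174.14°: ((-174.14 − 134.62) mod 360) = 51.24°.
Offset of +160.14° east of the west edge: ((160.14 − 134.62) mod 360) = 25.52°.
25.52° ≤ 51.24° ⇒ inside.

Yes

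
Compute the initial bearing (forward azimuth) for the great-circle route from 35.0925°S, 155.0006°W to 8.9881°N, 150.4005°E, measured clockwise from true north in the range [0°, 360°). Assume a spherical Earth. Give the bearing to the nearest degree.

300°

Δλ = 150.4005 − -155.0006 = 305.4011°; wrapped into (−180°, 180°]: -54.5989°.
θ = atan2( sin Δλ · cos φ₂ , cos φ₁ · sin φ₂ − sin φ₁ · cos φ₂ · cos Δλ )
  = atan2(-0.80511, 0.45678) = -60.432° → normalised to [0°, 360°): 299.568°.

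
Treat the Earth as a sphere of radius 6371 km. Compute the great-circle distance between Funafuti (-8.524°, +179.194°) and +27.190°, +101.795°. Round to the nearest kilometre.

9214 km

Δλ = 101.795 − 179.194 = -77.399°.
Δφ = 27.190 − -8.524 = 35.714°.
a = sin²(Δφ/2) + cos φ₁ · cos φ₂ · sin²(Δλ/2) = 0.437910.
c = 2·atan2(√a, √(1−a)) = 1.44630 rad → d = 6371·c ≈ 9214.35 km.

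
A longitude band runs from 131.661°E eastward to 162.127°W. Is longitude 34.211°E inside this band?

Band width going east from +131.661° to -162.127°: ((-162.127 − 131.661) mod 360) = 66.212°.
Offset of +34.211° east of the west edge: ((34.211 − 131.661) mod 360) = 262.550°.
262.550° > 66.212° ⇒ outside.

No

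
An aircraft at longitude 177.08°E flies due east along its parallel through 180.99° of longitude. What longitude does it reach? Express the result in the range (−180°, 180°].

1.93°W

Start at +177.08°; shift +180.99° → +358.07°.
+358.07° lies outside (−180°, 180°]; subtract 360° → -1.93°.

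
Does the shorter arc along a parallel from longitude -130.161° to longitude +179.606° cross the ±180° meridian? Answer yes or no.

Naïve |179.606 − -130.161| = 309.767° > 180°, so the shorter arc goes the other way round — across 180°.
Signed shortest Δλ = ((179.606 − -130.161 + 180) mod 360) − 180 = -50.233°.
Going west by 50.233° from -130.161° passes through 180° before reaching +179.606°.

Yes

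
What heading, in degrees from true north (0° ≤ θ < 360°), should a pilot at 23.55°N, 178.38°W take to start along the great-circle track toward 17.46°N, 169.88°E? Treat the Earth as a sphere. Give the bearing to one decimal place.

243.2°

Δλ = 169.88 − -178.38 = 348.26°; wrapped into (−180°, 180°]: -11.74°.
θ = atan2( sin Δλ · cos φ₂ , cos φ₁ · sin φ₂ − sin φ₁ · cos φ₂ · cos Δλ )
  = atan2(-0.19410, -0.09812) = -116.817° → normalised to [0°, 360°): 243.183°.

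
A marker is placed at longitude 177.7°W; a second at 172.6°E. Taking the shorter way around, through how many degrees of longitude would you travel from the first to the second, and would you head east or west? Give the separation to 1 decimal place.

9.7° west

Raw difference: 172.6 − -177.7 = 350.3°.
Normalise into (−180°, 180°]: 350.3° − 360° = -9.7°.
Negative ⇒ the second point lies to the west; separation 9.7°.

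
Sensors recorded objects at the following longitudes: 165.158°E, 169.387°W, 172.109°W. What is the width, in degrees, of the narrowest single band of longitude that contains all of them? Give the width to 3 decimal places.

Sort the longitudes: -172.109°, -169.387°, +165.158°.
Eastward gaps between consecutive values (wrapping around): 2.722°, 334.545°, 22.733°.
Largest gap = 334.545° ⇒ minimal covering band is its complement: 360° − 334.545° = 25.455°.
Band runs from +165.158° eastward to -169.387°, crossing the antimeridian.

25.455°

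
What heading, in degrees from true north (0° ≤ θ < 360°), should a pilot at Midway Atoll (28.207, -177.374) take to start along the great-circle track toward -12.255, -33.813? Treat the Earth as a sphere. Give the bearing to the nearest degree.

Δλ = -33.813 − -177.374 = 143.561°.
θ = atan2( sin Δλ · cos φ₂ , cos φ₁ · sin φ₂ − sin φ₁ · cos φ₂ · cos Δλ )
  = atan2(0.58043, 0.18453) = 72.364° → normalised to [0°, 360°): 72.364°.

72°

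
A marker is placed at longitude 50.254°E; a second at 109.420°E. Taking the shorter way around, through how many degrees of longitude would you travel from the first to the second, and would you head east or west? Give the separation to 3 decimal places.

Raw difference: 109.420 − 50.254 = 59.166°.
Normalise into (−180°, 180°]: 59.166° stays 59.166°.
Positive ⇒ the second point lies to the east; separation 59.166°.

59.166° east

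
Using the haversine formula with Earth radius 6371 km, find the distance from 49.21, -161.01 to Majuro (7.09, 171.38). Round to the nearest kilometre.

Δλ = 171.38 − -161.01 = 332.39°; wrapped into (−180°, 180°]: -27.61°.
Δφ = 7.09 − 49.21 = -42.12°.
a = sin²(Δφ/2) + cos φ₁ · cos φ₂ · sin²(Δλ/2) = 0.166042.
c = 2·atan2(√a, √(1−a)) = 0.83939 rad → d = 6371·c ≈ 5347.76 km.

5348 km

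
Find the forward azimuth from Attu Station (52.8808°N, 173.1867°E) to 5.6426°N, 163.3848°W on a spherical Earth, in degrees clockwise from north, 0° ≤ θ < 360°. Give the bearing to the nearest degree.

Δλ = -163.3848 − 173.1867 = -336.5715°; wrapped into (−180°, 180°]: 23.4285°.
θ = atan2( sin Δλ · cos φ₂ , cos φ₁ · sin φ₂ − sin φ₁ · cos φ₂ · cos Δλ )
  = atan2(0.39568, -0.66876) = 149.389° → normalised to [0°, 360°): 149.389°.

149°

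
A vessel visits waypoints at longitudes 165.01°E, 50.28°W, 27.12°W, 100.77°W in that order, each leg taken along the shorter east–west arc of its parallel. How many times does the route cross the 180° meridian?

1

Leg 1: +165.01° → -50.28°, shortest Δλ = 144.71° (east) — crosses 180°.
Leg 2: -50.28° → -27.12°, shortest Δλ = 23.16° (east) — does not cross 180°.
Leg 3: -27.12° → -100.77°, shortest Δλ = -73.65° (west) — does not cross 180°.
Total crossings: 1.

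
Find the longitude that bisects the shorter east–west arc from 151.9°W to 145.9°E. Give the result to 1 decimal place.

177.0°E

Signed shortest Δλ from -151.9° to +145.9° is -62.2°.
Midpoint longitude = -151.9° + (-62.2°)/2 = -151.9° − 31.1° = -183.0°.
Normalise into (−180°, 180°]: +177.0°.
(The naïve average (-151.9 + +145.9)/2 = -3.0° is on the wrong side of the globe.)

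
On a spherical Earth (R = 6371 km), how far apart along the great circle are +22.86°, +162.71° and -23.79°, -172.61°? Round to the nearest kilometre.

5832 km

Δλ = -172.61 − 162.71 = -335.32°; wrapped into (−180°, 180°]: 24.68°.
Δφ = -23.79 − 22.86 = -46.65°.
a = sin²(Δφ/2) + cos φ₁ · cos φ₂ · sin²(Δλ/2) = 0.195283.
c = 2·atan2(√a, √(1−a)) = 0.91545 rad → d = 6371·c ≈ 5832.33 km.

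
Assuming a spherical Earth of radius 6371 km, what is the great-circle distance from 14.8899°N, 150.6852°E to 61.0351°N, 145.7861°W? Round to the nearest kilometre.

Δλ = -145.7861 − 150.6852 = -296.4713°; wrapped into (−180°, 180°]: 63.5287°.
Δφ = 61.0351 − 14.8899 = 46.1452°.
a = sin²(Δφ/2) + cos φ₁ · cos φ₂ · sin²(Δλ/2) = 0.283281.
c = 2·atan2(√a, √(1−a)) = 1.12249 rad → d = 6371·c ≈ 7151.40 km.

7151 km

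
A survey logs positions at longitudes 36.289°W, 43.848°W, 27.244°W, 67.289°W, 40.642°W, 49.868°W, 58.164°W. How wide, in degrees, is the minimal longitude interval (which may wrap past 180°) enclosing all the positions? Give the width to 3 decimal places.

Sort the longitudes: -67.289°, -58.164°, -49.868°, -43.848°, -40.642°, -36.289°, -27.244°.
Eastward gaps between consecutive values (wrapping around): 9.125°, 8.296°, 6.020°, 3.206°, 4.353°, 9.045°, 319.955°.
Largest gap = 319.955° ⇒ minimal covering band is its complement: 360° − 319.955° = 40.045°.
Band runs from -67.289° eastward to -27.244°.

40.045°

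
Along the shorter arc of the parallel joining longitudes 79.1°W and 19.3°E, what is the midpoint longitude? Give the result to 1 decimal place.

29.9°W

Signed shortest Δλ from -79.1° to +19.3° is +98.4°.
Midpoint longitude = -79.1° + (+98.4°)/2 = -79.1° + 49.2° = -29.9°.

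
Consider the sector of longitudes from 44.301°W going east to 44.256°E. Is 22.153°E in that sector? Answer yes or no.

Band width going east from -44.301° to +44.256°: ((44.256 − -44.301) mod 360) = 88.557°.
Offset of +22.153° east of the west edge: ((22.153 − -44.301) mod 360) = 66.454°.
66.454° ≤ 88.557° ⇒ inside.

Yes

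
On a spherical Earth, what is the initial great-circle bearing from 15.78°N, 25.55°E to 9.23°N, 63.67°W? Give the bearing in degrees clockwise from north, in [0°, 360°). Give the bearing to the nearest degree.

Δλ = -63.67 − 25.55 = -89.22°.
θ = atan2( sin Δλ · cos φ₂ , cos φ₁ · sin φ₂ − sin φ₁ · cos φ₂ · cos Δλ )
  = atan2(-0.98696, 0.15070) = -81.319° → normalised to [0°, 360°): 278.681°.

279°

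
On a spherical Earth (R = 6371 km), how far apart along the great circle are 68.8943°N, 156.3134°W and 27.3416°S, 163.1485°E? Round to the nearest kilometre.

11196 km

Δλ = 163.1485 − -156.3134 = 319.4619°; wrapped into (−180°, 180°]: -40.5381°.
Δφ = -27.3416 − 68.8943 = -96.2359°.
a = sin²(Δφ/2) + cos φ₁ · cos φ₂ · sin²(Δλ/2) = 0.592699.
c = 2·atan2(√a, √(1−a)) = 1.75727 rad → d = 6371·c ≈ 11195.58 km.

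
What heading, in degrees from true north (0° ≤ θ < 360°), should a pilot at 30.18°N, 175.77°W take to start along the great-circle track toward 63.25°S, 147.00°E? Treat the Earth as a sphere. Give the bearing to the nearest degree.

196°

Δλ = 147.00 − -175.77 = 322.77°; wrapped into (−180°, 180°]: -37.23°.
θ = atan2( sin Δλ · cos φ₂ , cos φ₁ · sin φ₂ − sin φ₁ · cos φ₂ · cos Δλ )
  = atan2(-0.27232, -0.95210) = -164.039° → normalised to [0°, 360°): 195.961°.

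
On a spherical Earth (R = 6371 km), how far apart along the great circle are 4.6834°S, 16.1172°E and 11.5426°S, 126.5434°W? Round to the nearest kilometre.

15508 km

Δλ = -126.5434 − 16.1172 = -142.6606°.
Δφ = -11.5426 − -4.6834 = -6.8592°.
a = sin²(Δφ/2) + cos φ₁ · cos φ₂ · sin²(Δλ/2) = 0.880019.
c = 2·atan2(√a, √(1−a)) = 2.43417 rad → d = 6371·c ≈ 15508.09 km.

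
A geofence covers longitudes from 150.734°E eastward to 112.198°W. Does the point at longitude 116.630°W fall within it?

Yes

Band width going east from +150.734° to -112.198°: ((-112.198 − 150.734) mod 360) = 97.068°.
Offset of -116.630° east of the west edge: ((-116.630 − 150.734) mod 360) = 92.636°.
92.636° ≤ 97.068° ⇒ inside.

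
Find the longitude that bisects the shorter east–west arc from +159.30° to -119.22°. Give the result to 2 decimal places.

Signed shortest Δλ from +159.30° to -119.22° is +81.48°.
Midpoint longitude = +159.30° + (+81.48°)/2 = +159.30° + 40.74° = +200.04°.
Normalise into (−180°, 180°]: -159.96°.
(The naïve average (+159.30 + -119.22)/2 = 20.04° is on the wrong side of the globe.)

-159.96°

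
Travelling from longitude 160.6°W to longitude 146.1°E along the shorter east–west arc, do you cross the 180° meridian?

Yes

Naïve |146.1 − -160.6| = 306.7° > 180°, so the shorter arc goes the other way round — across 180°.
Signed shortest Δλ = ((146.1 − -160.6 + 180) mod 360) − 180 = -53.3°.
Going west by 53.3° from -160.6° passes through 180° before reaching +146.1°.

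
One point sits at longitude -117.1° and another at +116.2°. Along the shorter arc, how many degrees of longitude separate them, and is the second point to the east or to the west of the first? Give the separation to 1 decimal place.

Raw difference: 116.2 − -117.1 = 233.3°.
Normalise into (−180°, 180°]: 233.3° − 360° = -126.7°.
Negative ⇒ the second point lies to the west; separation 126.7°.

126.7° west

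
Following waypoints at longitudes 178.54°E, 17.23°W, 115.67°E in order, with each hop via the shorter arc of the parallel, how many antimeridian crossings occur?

Leg 1: +178.54° → -17.23°, shortest Δλ = 164.23° (east) — crosses 180°.
Leg 2: -17.23° → +115.67°, shortest Δλ = 132.9° (east) — does not cross 180°.
Total crossings: 1.

1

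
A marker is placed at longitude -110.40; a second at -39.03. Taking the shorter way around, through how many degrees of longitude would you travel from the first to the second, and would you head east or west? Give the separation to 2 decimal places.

71.37° east

Raw difference: -39.03 − -110.40 = 71.37°.
Normalise into (−180°, 180°]: 71.37° stays 71.37°.
Positive ⇒ the second point lies to the east; separation 71.37°.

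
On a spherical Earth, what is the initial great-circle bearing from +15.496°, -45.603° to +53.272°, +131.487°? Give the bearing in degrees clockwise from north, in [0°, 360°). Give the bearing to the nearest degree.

2°

Δλ = 131.487 − -45.603 = 177.090°.
θ = atan2( sin Δλ · cos φ₂ , cos φ₁ · sin φ₂ − sin φ₁ · cos φ₂ · cos Δλ )
  = atan2(0.03036, 0.93192) = 1.866° → normalised to [0°, 360°): 1.866°.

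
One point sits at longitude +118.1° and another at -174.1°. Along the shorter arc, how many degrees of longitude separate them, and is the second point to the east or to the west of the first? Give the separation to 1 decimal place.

67.8° east

Raw difference: -174.1 − 118.1 = -292.2°.
Normalise into (−180°, 180°]: -292.2° + 360° = 67.8°.
Positive ⇒ the second point lies to the east; separation 67.8°.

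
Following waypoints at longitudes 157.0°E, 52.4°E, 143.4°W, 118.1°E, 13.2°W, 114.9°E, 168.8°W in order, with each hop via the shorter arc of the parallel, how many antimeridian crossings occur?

Leg 1: +157.0° → +52.4°, shortest Δλ = -104.6° (west) — does not cross 180°.
Leg 2: +52.4° → -143.4°, shortest Δλ = 164.2° (east) — crosses 180°.
Leg 3: -143.4° → +118.1°, shortest Δλ = -98.5° (west) — crosses 180°.
Leg 4: +118.1° → -13.2°, shortest Δλ = -131.3° (west) — does not cross 180°.
Leg 5: -13.2° → +114.9°, shortest Δλ = 128.1° (east) — does not cross 180°.
Leg 6: +114.9° → -168.8°, shortest Δλ = 76.3° (east) — crosses 180°.
Total crossings: 3.

3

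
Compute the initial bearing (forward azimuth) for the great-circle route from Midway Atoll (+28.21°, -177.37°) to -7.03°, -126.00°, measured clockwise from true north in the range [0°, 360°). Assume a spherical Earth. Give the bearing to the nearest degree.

117°

Δλ = -126.00 − -177.37 = 51.37°.
θ = atan2( sin Δλ · cos φ₂ , cos φ₁ · sin φ₂ − sin φ₁ · cos φ₂ · cos Δλ )
  = atan2(0.77532, -0.40074) = 117.333° → normalised to [0°, 360°): 117.333°.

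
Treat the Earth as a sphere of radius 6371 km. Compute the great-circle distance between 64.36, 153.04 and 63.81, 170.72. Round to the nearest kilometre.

Δλ = 170.72 − 153.04 = 17.68°.
Δφ = 63.81 − 64.36 = -0.55°.
a = sin²(Δφ/2) + cos φ₁ · cos φ₂ · sin²(Δλ/2) = 0.004533.
c = 2·atan2(√a, √(1−a)) = 0.13476 rad → d = 6371·c ≈ 858.56 km.

859 km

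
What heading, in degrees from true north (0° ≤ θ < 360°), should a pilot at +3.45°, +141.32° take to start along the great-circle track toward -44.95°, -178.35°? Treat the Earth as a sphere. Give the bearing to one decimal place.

148.2°

Δλ = -178.35 − 141.32 = -319.67°; wrapped into (−180°, 180°]: 40.33°.
θ = atan2( sin Δλ · cos φ₂ , cos φ₁ · sin φ₂ − sin φ₁ · cos φ₂ · cos Δλ )
  = atan2(0.45803, -0.73768) = 148.163° → normalised to [0°, 360°): 148.163°.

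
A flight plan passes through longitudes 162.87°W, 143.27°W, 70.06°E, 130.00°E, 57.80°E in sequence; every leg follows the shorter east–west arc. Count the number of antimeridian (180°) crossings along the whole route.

1

Leg 1: -162.87° → -143.27°, shortest Δλ = 19.6° (east) — does not cross 180°.
Leg 2: -143.27° → +70.06°, shortest Δλ = -146.67° (west) — crosses 180°.
Leg 3: +70.06° → +130.00°, shortest Δλ = 59.94° (east) — does not cross 180°.
Leg 4: +130.00° → +57.80°, shortest Δλ = -72.2° (west) — does not cross 180°.
Total crossings: 1.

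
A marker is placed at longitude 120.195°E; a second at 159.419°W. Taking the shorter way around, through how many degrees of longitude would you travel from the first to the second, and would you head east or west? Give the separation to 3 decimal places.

80.386° east

Raw difference: -159.419 − 120.195 = -279.614°.
Normalise into (−180°, 180°]: -279.614° + 360° = 80.386°.
Positive ⇒ the second point lies to the east; separation 80.386°.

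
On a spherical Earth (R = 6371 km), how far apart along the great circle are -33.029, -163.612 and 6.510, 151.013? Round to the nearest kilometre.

6499 km

Δλ = 151.013 − -163.612 = 314.625°; wrapped into (−180°, 180°]: -45.375°.
Δφ = 6.510 − -33.029 = 39.539°.
a = sin²(Δφ/2) + cos φ₁ · cos φ₂ · sin²(Δλ/2) = 0.238327.
c = 2·atan2(√a, √(1−a)) = 1.02002 rad → d = 6371·c ≈ 6498.56 km.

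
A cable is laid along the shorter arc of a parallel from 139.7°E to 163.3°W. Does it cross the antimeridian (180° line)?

Yes

Naïve |-163.3 − 139.7| = 303.0° > 180°, so the shorter arc goes the other way round — across 180°.
Signed shortest Δλ = ((-163.3 − 139.7 + 180) mod 360) − 180 = 57.0°.
Going east by 57.0° from +139.7° passes through 180° before reaching -163.3°.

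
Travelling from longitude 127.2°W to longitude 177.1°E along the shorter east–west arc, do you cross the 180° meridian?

Yes

Naïve |177.1 − -127.2| = 304.3° > 180°, so the shorter arc goes the other way round — across 180°.
Signed shortest Δλ = ((177.1 − -127.2 + 180) mod 360) − 180 = -55.7°.
Going west by 55.7° from -127.2° passes through 180° before reaching +177.1°.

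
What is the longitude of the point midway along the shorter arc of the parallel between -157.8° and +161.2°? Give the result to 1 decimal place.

Signed shortest Δλ from -157.8° to +161.2° is -41.0°.
Midpoint longitude = -157.8° + (-41.0°)/2 = -157.8° − 20.5° = -178.3°.
(The naïve average (-157.8 + +161.2)/2 = 1.7° is on the wrong side of the globe.)

-178.3°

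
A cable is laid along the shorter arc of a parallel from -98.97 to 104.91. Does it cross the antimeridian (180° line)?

Yes

Naïve |104.91 − -98.97| = 203.88° > 180°, so the shorter arc goes the other way round — across 180°.
Signed shortest Δλ = ((104.91 − -98.97 + 180) mod 360) − 180 = -156.12°.
Going west by 156.12° from -98.97° passes through 180° before reaching +104.91°.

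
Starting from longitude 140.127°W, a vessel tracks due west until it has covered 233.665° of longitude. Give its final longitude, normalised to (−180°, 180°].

Start at -140.127°; shift −233.665° → -373.792°.
-373.792° lies outside (−180°, 180°]; add 360° → -13.792°.

13.792°W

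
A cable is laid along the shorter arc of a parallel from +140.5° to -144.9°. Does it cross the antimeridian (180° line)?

Yes

Naïve |-144.9 − 140.5| = 285.4° > 180°, so the shorter arc goes the other way round — across 180°.
Signed shortest Δλ = ((-144.9 − 140.5 + 180) mod 360) − 180 = 74.6°.
Going east by 74.6° from +140.5° passes through 180° before reaching -144.9°.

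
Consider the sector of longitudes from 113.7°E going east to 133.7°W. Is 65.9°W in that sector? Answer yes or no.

No

Band width going east from +113.7° to -133.7°: ((-133.7 − 113.7) mod 360) = 112.6°.
Offset of -65.9° east of the west edge: ((-65.9 − 113.7) mod 360) = 180.4°.
180.4° > 112.6° ⇒ outside.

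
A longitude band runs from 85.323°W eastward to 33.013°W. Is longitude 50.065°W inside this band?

Yes

Band width going east from -85.323° to -33.013°: ((-33.013 − -85.323) mod 360) = 52.310°.
Offset of -50.065° east of the west edge: ((-50.065 − -85.323) mod 360) = 35.258°.
35.258° ≤ 52.310° ⇒ inside.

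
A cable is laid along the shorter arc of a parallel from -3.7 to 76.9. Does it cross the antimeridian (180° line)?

Signed shortest Δλ = ((76.9 − -3.7 + 180) mod 360) − 180 = 80.6°.
Going east by 80.6° from -3.7° reaches +76.9° without touching 180°.

No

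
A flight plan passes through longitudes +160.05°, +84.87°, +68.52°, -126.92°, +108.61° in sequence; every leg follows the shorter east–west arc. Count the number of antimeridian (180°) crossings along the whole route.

Leg 1: +160.05° → +84.87°, shortest Δλ = -75.18° (west) — does not cross 180°.
Leg 2: +84.87° → +68.52°, shortest Δλ = -16.35° (west) — does not cross 180°.
Leg 3: +68.52° → -126.92°, shortest Δλ = 164.56° (east) — crosses 180°.
Leg 4: -126.92° → +108.61°, shortest Δλ = -124.47° (west) — crosses 180°.
Total crossings: 2.

2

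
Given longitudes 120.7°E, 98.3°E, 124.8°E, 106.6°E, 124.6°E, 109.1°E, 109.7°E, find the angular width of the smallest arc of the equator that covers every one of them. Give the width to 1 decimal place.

Sort the longitudes: +98.3°, +106.6°, +109.1°, +109.7°, +120.7°, +124.6°, +124.8°.
Eastward gaps between consecutive values (wrapping around): 8.3°, 2.5°, 0.6°, 11.0°, 3.9°, 0.2°, 333.5°.
Largest gap = 333.5° ⇒ minimal covering band is its complement: 360° − 333.5° = 26.5°.
Band runs from +98.3° eastward to +124.8°.

26.5°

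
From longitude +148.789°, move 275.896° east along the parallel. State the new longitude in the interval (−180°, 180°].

+64.685°

Start at +148.789°; shift +275.896° → +424.685°.
+424.685° lies outside (−180°, 180°]; subtract 360° → +64.685°.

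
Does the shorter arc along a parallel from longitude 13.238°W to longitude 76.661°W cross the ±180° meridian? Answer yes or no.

Signed shortest Δλ = ((-76.661 − -13.238 + 180) mod 360) − 180 = -63.423°.
Going west by 63.423° from -13.238° reaches -76.661° without touching 180°.

No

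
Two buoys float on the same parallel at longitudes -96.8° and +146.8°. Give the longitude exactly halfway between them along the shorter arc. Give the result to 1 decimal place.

Signed shortest Δλ from -96.8° to +146.8° is -116.4°.
Midpoint longitude = -96.8° + (-116.4°)/2 = -96.8° − 58.2° = -155.0°.
(The naïve average (-96.8 + +146.8)/2 = 25.0° is on the wrong side of the globe.)

-155.0°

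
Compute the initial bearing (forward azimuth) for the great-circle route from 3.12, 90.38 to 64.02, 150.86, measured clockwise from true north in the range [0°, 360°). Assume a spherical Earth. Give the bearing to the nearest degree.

Δλ = 150.86 − 90.38 = 60.48°.
θ = atan2( sin Δλ · cos φ₂ , cos φ₁ · sin φ₂ − sin φ₁ · cos φ₂ · cos Δλ )
  = atan2(0.38119, 0.88587) = 23.282° → normalised to [0°, 360°): 23.282°.

23°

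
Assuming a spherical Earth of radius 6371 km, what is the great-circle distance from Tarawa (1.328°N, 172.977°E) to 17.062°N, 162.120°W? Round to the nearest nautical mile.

Δλ = -162.120 − 172.977 = -335.097°; wrapped into (−180°, 180°]: 24.903°.
Δφ = 17.062 − 1.328 = 15.734°.
a = sin²(Δφ/2) + cos φ₁ · cos φ₂ · sin²(Δλ/2) = 0.063165.
c = 2·atan2(√a, √(1−a)) = 0.50810 rad → d = 6371·c ≈ 3237.12 km ≈ 1747.91 nmi.

1748 nmi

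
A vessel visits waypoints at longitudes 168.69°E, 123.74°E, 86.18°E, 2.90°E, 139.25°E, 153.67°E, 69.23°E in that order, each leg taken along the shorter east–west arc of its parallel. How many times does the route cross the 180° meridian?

0

Leg 1: +168.69° → +123.74°, shortest Δλ = -44.95° (west) — does not cross 180°.
Leg 2: +123.74° → +86.18°, shortest Δλ = -37.56° (west) — does not cross 180°.
Leg 3: +86.18° → +2.90°, shortest Δλ = -83.28° (west) — does not cross 180°.
Leg 4: +2.90° → +139.25°, shortest Δλ = 136.35° (east) — does not cross 180°.
Leg 5: +139.25° → +153.67°, shortest Δλ = 14.42° (east) — does not cross 180°.
Leg 6: +153.67° → +69.23°, shortest Δλ = -84.44° (west) — does not cross 180°.
Total crossings: 0.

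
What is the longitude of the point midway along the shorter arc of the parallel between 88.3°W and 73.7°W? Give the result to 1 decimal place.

Signed shortest Δλ from -88.3° to -73.7° is +14.6°.
Midpoint longitude = -88.3° + (+14.6°)/2 = -88.3° + 7.3° = -81.0°.

81.0°W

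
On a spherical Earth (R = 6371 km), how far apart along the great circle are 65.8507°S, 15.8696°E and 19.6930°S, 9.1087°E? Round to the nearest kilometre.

Δλ = 9.1087 − 15.8696 = -6.7609°.
Δφ = -19.6930 − -65.8507 = 46.1577°.
a = sin²(Δφ/2) + cos φ₁ · cos φ₂ · sin²(Δλ/2) = 0.155001.
c = 2·atan2(√a, √(1−a)) = 0.80931 rad → d = 6371·c ≈ 5156.12 km.

5156 km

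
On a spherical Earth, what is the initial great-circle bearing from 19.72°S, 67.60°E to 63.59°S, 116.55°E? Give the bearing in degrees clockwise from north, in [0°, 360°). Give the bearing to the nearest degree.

156°

Δλ = 116.55 − 67.60 = 48.95°.
θ = atan2( sin Δλ · cos φ₂ , cos φ₁ · sin φ₂ − sin φ₁ · cos φ₂ · cos Δλ )
  = atan2(0.33543, -0.74455) = 155.747° → normalised to [0°, 360°): 155.747°.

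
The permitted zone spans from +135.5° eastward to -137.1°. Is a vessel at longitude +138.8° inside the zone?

Yes

Band width going east from +135.5° to -137.1°: ((-137.1 − 135.5) mod 360) = 87.4°.
Offset of +138.8° east of the west edge: ((138.8 − 135.5) mod 360) = 3.3°.
3.3° ≤ 87.4° ⇒ inside.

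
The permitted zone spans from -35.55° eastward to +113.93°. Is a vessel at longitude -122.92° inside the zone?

No

Band width going east from -35.55° to +113.93°: ((113.93 − -35.55) mod 360) = 149.48°.
Offset of -122.92° east of the west edge: ((-122.92 − -35.55) mod 360) = 272.63°.
272.63° > 149.48° ⇒ outside.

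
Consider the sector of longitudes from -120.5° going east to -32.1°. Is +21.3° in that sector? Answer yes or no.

Band width going east from -120.5° to -32.1°: ((-32.1 − -120.5) mod 360) = 88.4°.
Offset of +21.3° east of the west edge: ((21.3 − -120.5) mod 360) = 141.8°.
141.8° > 88.4° ⇒ outside.

No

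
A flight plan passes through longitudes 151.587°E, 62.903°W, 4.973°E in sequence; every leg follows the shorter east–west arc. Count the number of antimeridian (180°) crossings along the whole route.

Leg 1: +151.587° → -62.903°, shortest Δλ = 145.51° (east) — crosses 180°.
Leg 2: -62.903° → +4.973°, shortest Δλ = 67.876° (east) — does not cross 180°.
Total crossings: 1.

1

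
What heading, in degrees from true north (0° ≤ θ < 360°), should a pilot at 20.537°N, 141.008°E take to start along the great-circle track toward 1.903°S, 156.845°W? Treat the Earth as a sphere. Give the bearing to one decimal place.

102.4°

Δλ = -156.845 − 141.008 = -297.853°; wrapped into (−180°, 180°]: 62.147°.
θ = atan2( sin Δλ · cos φ₂ , cos φ₁ · sin φ₂ − sin φ₁ · cos φ₂ · cos Δλ )
  = atan2(0.88366, -0.19491) = 102.438° → normalised to [0°, 360°): 102.438°.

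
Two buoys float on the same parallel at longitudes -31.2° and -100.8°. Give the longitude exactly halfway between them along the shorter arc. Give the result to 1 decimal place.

-66.0°

Signed shortest Δλ from -31.2° to -100.8° is -69.6°.
Midpoint longitude = -31.2° + (-69.6°)/2 = -31.2° − 34.8° = -66.0°.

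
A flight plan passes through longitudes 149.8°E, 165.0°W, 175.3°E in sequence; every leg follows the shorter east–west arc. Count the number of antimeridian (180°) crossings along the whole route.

2

Leg 1: +149.8° → -165.0°, shortest Δλ = 45.2° (east) — crosses 180°.
Leg 2: -165.0° → +175.3°, shortest Δλ = -19.7° (west) — crosses 180°.
Total crossings: 2.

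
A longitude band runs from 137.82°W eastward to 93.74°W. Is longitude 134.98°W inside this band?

Band width going east from -137.82° to -93.74°: ((-93.74 − -137.82) mod 360) = 44.08°.
Offset of -134.98° east of the west edge: ((-134.98 − -137.82) mod 360) = 2.84°.
2.84° ≤ 44.08° ⇒ inside.

Yes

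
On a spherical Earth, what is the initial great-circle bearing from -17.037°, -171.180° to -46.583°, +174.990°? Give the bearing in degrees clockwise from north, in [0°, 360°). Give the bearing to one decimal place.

Δλ = 174.990 − -171.180 = 346.170°; wrapped into (−180°, 180°]: -13.830°.
θ = atan2( sin Δλ · cos φ₂ , cos φ₁ · sin φ₂ − sin φ₁ · cos φ₂ · cos Δλ )
  = atan2(-0.16429, -0.49896) = -161.775° → normalised to [0°, 360°): 198.225°.

198.2°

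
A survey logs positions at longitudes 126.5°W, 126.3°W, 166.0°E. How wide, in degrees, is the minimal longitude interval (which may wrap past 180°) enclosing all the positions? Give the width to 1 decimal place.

Sort the longitudes: -126.5°, -126.3°, +166.0°.
Eastward gaps between consecutive values (wrapping around): 0.2°, 292.3°, 67.5°.
Largest gap = 292.3° ⇒ minimal covering band is its complement: 360° − 292.3° = 67.7°.
Band runs from +166.0° eastward to -126.3°, crossing the antimeridian.

67.7°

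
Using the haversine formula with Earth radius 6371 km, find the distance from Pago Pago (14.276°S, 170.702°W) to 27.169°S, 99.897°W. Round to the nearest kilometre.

7413 km

Δλ = -99.897 − -170.702 = 70.805°.
Δφ = -27.169 − -14.276 = -12.893°.
a = sin²(Δφ/2) + cos φ₁ · cos φ₂ · sin²(Δλ/2) = 0.301964.
c = 2·atan2(√a, √(1−a)) = 1.16356 rad → d = 6371·c ≈ 7413.04 km.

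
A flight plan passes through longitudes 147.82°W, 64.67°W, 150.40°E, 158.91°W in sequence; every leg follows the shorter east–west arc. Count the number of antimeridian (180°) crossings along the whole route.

2

Leg 1: -147.82° → -64.67°, shortest Δλ = 83.15° (east) — does not cross 180°.
Leg 2: -64.67° → +150.40°, shortest Δλ = -144.93° (west) — crosses 180°.
Leg 3: +150.40° → -158.91°, shortest Δλ = 50.69° (east) — crosses 180°.
Total crossings: 2.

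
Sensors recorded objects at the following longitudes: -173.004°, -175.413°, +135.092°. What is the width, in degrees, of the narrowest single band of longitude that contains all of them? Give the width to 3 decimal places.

51.904°

Sort the longitudes: -175.413°, -173.004°, +135.092°.
Eastward gaps between consecutive values (wrapping around): 2.409°, 308.096°, 49.495°.
Largest gap = 308.096° ⇒ minimal covering band is its complement: 360° − 308.096° = 51.904°.
Band runs from +135.092° eastward to -173.004°, crossing the antimeridian.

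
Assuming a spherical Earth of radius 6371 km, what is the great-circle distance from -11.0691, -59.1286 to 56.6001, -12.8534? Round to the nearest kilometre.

Δλ = -12.8534 − -59.1286 = 46.2752°.
Δφ = 56.6001 − -11.0691 = 67.6692°.
a = sin²(Δφ/2) + cos φ₁ · cos φ₂ · sin²(Δλ/2) = 0.393437.
c = 2·atan2(√a, √(1−a)) = 1.35602 rad → d = 6371·c ≈ 8639.23 km.

8639 km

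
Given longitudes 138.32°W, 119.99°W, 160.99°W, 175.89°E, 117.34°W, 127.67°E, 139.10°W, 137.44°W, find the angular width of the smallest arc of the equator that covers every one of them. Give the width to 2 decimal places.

Sort the longitudes: -160.99°, -139.10°, -138.32°, -137.44°, -119.99°, -117.34°, +127.67°, +175.89°.
Eastward gaps between consecutive values (wrapping around): 21.89°, 0.78°, 0.88°, 17.45°, 2.65°, 245.01°, 48.22°, 23.12°.
Largest gap = 245.01° ⇒ minimal covering band is its complement: 360° − 245.01° = 114.99°.
Band runs from +127.67° eastward to -117.34°, crossing the antimeridian.

114.99°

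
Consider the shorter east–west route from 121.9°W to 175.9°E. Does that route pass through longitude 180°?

Naïve |175.9 − -121.9| = 297.8° > 180°, so the shorter arc goes the other way round — across 180°.
Signed shortest Δλ = ((175.9 − -121.9 + 180) mod 360) − 180 = -62.2°.
Going west by 62.2° from -121.9° passes through 180° before reaching +175.9°.

Yes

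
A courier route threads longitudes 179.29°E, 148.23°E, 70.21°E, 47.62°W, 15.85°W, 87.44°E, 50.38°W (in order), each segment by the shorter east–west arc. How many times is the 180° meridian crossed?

Leg 1: +179.29° → +148.23°, shortest Δλ = -31.06° (west) — does not cross 180°.
Leg 2: +148.23° → +70.21°, shortest Δλ = -78.02° (west) — does not cross 180°.
Leg 3: +70.21° → -47.62°, shortest Δλ = -117.83° (west) — does not cross 180°.
Leg 4: -47.62° → -15.85°, shortest Δλ = 31.77° (east) — does not cross 180°.
Leg 5: -15.85° → +87.44°, shortest Δλ = 103.29° (east) — does not cross 180°.
Leg 6: +87.44° → -50.38°, shortest Δλ = -137.82° (west) — does not cross 180°.
Total crossings: 0.

0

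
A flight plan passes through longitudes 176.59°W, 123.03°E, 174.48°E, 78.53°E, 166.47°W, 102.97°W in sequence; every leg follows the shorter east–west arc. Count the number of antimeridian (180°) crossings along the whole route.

2

Leg 1: -176.59° → +123.03°, shortest Δλ = -60.38° (west) — crosses 180°.
Leg 2: +123.03° → +174.48°, shortest Δλ = 51.45° (east) — does not cross 180°.
Leg 3: +174.48° → +78.53°, shortest Δλ = -95.95° (west) — does not cross 180°.
Leg 4: +78.53° → -166.47°, shortest Δλ = 115.0° (east) — crosses 180°.
Leg 5: -166.47° → -102.97°, shortest Δλ = 63.5° (east) — does not cross 180°.
Total crossings: 2.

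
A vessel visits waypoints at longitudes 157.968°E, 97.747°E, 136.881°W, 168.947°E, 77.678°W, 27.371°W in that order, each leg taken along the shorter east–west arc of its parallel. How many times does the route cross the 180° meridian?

3

Leg 1: +157.968° → +97.747°, shortest Δλ = -60.221° (west) — does not cross 180°.
Leg 2: +97.747° → -136.881°, shortest Δλ = 125.372° (east) — crosses 180°.
Leg 3: -136.881° → +168.947°, shortest Δλ = -54.172° (west) — crosses 180°.
Leg 4: +168.947° → -77.678°, shortest Δλ = 113.375° (east) — crosses 180°.
Leg 5: -77.678° → -27.371°, shortest Δλ = 50.307° (east) — does not cross 180°.
Total crossings: 3.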